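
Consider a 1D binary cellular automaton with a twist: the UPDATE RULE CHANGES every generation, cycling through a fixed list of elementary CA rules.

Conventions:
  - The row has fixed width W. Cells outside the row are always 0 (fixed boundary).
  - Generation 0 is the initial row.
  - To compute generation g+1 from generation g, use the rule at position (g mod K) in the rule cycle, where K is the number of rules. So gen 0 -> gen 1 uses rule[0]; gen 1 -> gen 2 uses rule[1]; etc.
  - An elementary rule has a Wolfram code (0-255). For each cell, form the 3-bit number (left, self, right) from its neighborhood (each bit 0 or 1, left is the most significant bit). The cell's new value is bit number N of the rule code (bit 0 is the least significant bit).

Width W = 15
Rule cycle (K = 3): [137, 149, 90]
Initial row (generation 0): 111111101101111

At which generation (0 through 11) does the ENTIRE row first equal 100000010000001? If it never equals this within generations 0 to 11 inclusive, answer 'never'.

Answer: 10

Derivation:
Gen 0: 111111101101111
Gen 1 (rule 137): 111111001001110
Gen 2 (rule 149): 011110101100101
Gen 3 (rule 90): 110010001111000
Gen 4 (rule 137): 100000101110011
Gen 5 (rule 149): 111110100101000
Gen 6 (rule 90): 100010011000100
Gen 7 (rule 137): 001000010010001
Gen 8 (rule 149): 101111011011101
Gen 9 (rule 90): 001001011010100
Gen 10 (rule 137): 100000010000001
Gen 11 (rule 149): 111111011111101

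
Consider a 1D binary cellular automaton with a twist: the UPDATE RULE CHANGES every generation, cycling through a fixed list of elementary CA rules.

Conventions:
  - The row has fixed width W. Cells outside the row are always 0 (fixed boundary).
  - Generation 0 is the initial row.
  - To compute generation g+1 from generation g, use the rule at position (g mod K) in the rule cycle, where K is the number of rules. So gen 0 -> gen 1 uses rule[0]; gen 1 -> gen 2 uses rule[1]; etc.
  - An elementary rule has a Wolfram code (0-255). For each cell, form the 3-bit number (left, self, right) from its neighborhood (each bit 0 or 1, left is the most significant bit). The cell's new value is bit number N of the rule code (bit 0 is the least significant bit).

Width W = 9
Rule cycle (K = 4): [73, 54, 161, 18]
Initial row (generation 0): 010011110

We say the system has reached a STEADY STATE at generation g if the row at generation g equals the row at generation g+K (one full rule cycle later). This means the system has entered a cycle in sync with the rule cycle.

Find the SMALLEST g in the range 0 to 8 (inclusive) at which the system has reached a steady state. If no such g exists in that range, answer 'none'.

Answer: 8

Derivation:
Gen 0: 010011110
Gen 1 (rule 73): 000010010
Gen 2 (rule 54): 000111111
Gen 3 (rule 161): 110011110
Gen 4 (rule 18): 001100001
Gen 5 (rule 73): 101101100
Gen 6 (rule 54): 110010010
Gen 7 (rule 161): 000000000
Gen 8 (rule 18): 000000000
Gen 9 (rule 73): 111111111
Gen 10 (rule 54): 000000000
Gen 11 (rule 161): 111111111
Gen 12 (rule 18): 000000000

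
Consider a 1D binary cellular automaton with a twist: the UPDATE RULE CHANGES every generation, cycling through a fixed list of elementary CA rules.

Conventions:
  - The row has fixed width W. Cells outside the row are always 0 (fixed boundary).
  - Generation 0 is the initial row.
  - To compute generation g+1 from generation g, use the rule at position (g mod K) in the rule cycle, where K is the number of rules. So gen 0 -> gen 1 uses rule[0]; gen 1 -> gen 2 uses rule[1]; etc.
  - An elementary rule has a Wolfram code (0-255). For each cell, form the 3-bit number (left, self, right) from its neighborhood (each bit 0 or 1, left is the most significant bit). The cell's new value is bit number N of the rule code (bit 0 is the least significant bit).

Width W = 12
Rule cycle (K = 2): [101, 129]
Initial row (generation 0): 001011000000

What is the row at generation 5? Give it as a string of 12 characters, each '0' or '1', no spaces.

Gen 0: 001011000000
Gen 1 (rule 101): 101101011111
Gen 2 (rule 129): 000000001110
Gen 3 (rule 101): 111111100010
Gen 4 (rule 129): 011111001000
Gen 5 (rule 101): 000001001011

Answer: 000001001011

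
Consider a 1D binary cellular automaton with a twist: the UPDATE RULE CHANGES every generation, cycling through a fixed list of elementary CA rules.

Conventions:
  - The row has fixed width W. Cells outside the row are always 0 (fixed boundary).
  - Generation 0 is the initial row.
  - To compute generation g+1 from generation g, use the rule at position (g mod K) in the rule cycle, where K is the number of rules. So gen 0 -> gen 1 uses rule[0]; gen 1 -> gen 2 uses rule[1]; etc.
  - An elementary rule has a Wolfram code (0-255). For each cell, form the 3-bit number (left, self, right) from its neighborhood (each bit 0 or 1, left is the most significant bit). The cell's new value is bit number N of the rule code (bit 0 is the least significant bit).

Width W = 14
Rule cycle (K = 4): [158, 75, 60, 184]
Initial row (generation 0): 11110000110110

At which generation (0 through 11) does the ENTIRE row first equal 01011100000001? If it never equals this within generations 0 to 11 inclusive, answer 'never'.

Answer: never

Derivation:
Gen 0: 11110000110110
Gen 1 (rule 158): 11101001100101
Gen 2 (rule 75): 10100011101000
Gen 3 (rule 60): 11110010011100
Gen 4 (rule 184): 11101001011010
Gen 5 (rule 158): 11001111010011
Gen 6 (rule 75): 11011001000111
Gen 7 (rule 60): 10110101100100
Gen 8 (rule 184): 01101011010010
Gen 9 (rule 158): 11001010011111
Gen 10 (rule 75): 11010000110001
Gen 11 (rule 60): 10111000101001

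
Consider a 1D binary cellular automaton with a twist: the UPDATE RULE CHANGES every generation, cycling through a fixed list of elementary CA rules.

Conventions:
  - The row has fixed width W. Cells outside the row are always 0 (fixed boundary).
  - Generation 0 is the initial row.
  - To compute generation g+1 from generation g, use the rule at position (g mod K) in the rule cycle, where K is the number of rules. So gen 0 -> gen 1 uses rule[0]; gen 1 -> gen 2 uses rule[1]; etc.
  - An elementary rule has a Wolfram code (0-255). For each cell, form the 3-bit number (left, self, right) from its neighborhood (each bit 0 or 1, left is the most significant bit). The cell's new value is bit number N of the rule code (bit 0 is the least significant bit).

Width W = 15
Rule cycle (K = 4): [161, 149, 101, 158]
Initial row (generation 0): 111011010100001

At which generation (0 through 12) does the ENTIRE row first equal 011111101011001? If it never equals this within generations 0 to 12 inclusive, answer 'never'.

Gen 0: 111011010100001
Gen 1 (rule 161): 010100101001100
Gen 2 (rule 149): 010110101100011
Gen 3 (rule 101): 011011110101001
Gen 4 (rule 158): 110011100101111
Gen 5 (rule 161): 000001000010110
Gen 6 (rule 149): 111101111010001
Gen 7 (rule 101): 000110001110101
Gen 8 (rule 158): 001101011100101
Gen 9 (rule 161): 100010101000010
Gen 10 (rule 149): 111010101111011
Gen 11 (rule 101): 001111110001101
Gen 12 (rule 158): 011111101011001

Answer: 12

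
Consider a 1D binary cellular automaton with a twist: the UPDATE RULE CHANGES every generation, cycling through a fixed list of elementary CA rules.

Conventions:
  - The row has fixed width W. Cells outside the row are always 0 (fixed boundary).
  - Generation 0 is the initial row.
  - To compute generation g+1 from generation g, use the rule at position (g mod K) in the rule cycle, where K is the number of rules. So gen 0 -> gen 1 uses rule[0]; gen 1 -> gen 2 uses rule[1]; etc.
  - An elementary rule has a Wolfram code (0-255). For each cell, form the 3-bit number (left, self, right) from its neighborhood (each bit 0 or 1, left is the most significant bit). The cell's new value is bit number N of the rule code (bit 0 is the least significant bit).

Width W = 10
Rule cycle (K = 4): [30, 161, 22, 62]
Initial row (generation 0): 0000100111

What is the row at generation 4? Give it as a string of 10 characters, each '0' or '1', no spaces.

Answer: 0110101100

Derivation:
Gen 0: 0000100111
Gen 1 (rule 30): 0001111100
Gen 2 (rule 161): 1100111001
Gen 3 (rule 22): 0011000111
Gen 4 (rule 62): 0110101100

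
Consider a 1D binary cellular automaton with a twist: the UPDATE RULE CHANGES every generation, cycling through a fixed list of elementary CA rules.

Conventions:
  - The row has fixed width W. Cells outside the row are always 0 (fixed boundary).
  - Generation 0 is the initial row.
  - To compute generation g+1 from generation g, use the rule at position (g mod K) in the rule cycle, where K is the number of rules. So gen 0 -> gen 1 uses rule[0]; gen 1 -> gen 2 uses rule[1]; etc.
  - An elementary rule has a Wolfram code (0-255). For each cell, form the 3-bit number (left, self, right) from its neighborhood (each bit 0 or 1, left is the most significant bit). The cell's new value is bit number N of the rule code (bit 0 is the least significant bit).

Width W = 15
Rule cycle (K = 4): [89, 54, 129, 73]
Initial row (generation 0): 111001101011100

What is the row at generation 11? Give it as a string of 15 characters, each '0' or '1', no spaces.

Gen 0: 111001101011100
Gen 1 (rule 89): 101101100010111
Gen 2 (rule 54): 110010010111000
Gen 3 (rule 129): 000000000010011
Gen 4 (rule 73): 111111111000011
Gen 5 (rule 89): 100000001111011
Gen 6 (rule 54): 110000010000100
Gen 7 (rule 129): 000111000110001
Gen 8 (rule 73): 110101010110100
Gen 9 (rule 89): 110000000110011
Gen 10 (rule 54): 001000001001100
Gen 11 (rule 129): 100011100000001

Answer: 100011100000001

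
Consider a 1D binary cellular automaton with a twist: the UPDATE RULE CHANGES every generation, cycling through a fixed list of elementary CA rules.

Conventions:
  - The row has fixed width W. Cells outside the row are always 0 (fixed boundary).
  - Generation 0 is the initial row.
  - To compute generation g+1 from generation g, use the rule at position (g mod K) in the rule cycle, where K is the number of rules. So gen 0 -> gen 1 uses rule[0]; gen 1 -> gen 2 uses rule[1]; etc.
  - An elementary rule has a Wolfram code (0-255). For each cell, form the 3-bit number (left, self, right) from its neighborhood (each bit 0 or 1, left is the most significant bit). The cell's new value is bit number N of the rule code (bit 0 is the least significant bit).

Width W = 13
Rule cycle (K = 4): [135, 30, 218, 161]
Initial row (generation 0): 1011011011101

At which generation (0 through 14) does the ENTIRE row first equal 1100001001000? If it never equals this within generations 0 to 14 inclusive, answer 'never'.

Answer: never

Derivation:
Gen 0: 1011011011101
Gen 1 (rule 135): 1000000001001
Gen 2 (rule 30): 1100000011111
Gen 3 (rule 218): 1110000111111
Gen 4 (rule 161): 0100110011110
Gen 5 (rule 135): 1101000101100
Gen 6 (rule 30): 1001101101010
Gen 7 (rule 218): 0111101100001
Gen 8 (rule 161): 0011010001100
Gen 9 (rule 135): 1100010110001
Gen 10 (rule 30): 1010110101011
Gen 11 (rule 218): 0000110000011
Gen 12 (rule 161): 1110000111000
Gen 13 (rule 135): 0100111010011
Gen 14 (rule 30): 1111100011110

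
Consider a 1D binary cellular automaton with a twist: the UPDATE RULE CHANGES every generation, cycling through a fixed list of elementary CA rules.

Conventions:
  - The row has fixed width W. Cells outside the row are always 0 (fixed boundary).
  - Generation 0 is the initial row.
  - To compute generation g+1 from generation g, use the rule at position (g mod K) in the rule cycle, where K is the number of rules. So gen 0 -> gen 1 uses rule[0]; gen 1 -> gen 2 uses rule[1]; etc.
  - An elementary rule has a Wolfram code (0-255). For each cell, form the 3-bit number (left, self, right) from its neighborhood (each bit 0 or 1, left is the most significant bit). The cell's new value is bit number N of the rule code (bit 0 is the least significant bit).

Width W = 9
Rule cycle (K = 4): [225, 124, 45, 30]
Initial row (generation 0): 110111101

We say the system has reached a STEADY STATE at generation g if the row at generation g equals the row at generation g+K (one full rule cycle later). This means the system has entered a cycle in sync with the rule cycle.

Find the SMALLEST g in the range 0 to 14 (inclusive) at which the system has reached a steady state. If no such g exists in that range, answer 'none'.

Answer: 9

Derivation:
Gen 0: 110111101
Gen 1 (rule 225): 011011110
Gen 2 (rule 124): 011110011
Gen 3 (rule 45): 010000010
Gen 4 (rule 30): 111000111
Gen 5 (rule 225): 011010011
Gen 6 (rule 124): 011111011
Gen 7 (rule 45): 010000110
Gen 8 (rule 30): 111001101
Gen 9 (rule 225): 011000110
Gen 10 (rule 124): 011100111
Gen 11 (rule 45): 010000100
Gen 12 (rule 30): 111001110
Gen 13 (rule 225): 011000110
Gen 14 (rule 124): 011100111
Gen 15 (rule 45): 010000100
Gen 16 (rule 30): 111001110
Gen 17 (rule 225): 011000110
Gen 18 (rule 124): 011100111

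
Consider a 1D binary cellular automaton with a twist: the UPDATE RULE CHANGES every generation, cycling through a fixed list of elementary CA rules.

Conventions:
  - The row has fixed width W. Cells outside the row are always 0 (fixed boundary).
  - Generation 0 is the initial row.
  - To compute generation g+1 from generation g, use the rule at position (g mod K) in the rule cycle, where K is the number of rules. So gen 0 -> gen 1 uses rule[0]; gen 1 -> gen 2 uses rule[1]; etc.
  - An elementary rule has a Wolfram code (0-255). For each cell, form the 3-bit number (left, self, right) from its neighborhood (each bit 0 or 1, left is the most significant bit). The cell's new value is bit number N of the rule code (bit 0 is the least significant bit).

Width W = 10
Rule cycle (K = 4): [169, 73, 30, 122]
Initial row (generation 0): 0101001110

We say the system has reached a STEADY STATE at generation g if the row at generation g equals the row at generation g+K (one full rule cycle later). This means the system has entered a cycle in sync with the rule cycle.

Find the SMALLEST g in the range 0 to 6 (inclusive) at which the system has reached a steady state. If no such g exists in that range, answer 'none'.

Answer: 2

Derivation:
Gen 0: 0101001110
Gen 1 (rule 169): 0010001100
Gen 2 (rule 73): 1000101101
Gen 3 (rule 30): 1101101001
Gen 4 (rule 122): 1111110110
Gen 5 (rule 169): 1111101100
Gen 6 (rule 73): 1000101101
Gen 7 (rule 30): 1101101001
Gen 8 (rule 122): 1111110110
Gen 9 (rule 169): 1111101100
Gen 10 (rule 73): 1000101101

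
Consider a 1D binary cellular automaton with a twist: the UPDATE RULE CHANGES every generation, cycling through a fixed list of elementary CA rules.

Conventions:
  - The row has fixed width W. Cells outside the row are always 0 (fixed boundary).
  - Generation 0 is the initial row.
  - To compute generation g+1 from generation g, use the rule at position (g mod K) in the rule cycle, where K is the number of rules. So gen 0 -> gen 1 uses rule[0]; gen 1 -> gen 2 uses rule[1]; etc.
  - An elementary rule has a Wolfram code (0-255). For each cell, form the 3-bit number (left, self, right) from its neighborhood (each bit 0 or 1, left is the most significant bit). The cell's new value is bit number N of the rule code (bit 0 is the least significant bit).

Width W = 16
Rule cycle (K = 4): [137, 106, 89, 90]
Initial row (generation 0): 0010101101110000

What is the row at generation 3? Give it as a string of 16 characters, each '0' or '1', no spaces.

Gen 0: 0010101101110000
Gen 1 (rule 137): 1000001001100111
Gen 2 (rule 106): 0000010011101101
Gen 3 (rule 89): 1111001010101100

Answer: 1111001010101100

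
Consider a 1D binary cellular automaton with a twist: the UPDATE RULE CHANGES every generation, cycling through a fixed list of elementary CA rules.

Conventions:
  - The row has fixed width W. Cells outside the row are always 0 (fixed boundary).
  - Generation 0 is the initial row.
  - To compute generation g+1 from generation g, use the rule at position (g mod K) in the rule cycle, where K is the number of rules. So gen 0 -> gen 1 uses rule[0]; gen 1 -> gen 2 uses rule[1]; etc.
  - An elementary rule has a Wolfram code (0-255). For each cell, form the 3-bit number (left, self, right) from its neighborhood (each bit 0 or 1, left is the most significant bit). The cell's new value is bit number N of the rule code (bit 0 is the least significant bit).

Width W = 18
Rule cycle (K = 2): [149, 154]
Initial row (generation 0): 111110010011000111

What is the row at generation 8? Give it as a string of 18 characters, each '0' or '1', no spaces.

Answer: 000111000111000010

Derivation:
Gen 0: 111110010011000111
Gen 1 (rule 149): 011101011000110010
Gen 2 (rule 154): 111000010101101101
Gen 3 (rule 149): 010111010100000001
Gen 4 (rule 154): 100110000010000010
Gen 5 (rule 149): 110001111011111011
Gen 6 (rule 154): 101011110011110010
Gen 7 (rule 149): 101001101001101011
Gen 8 (rule 154): 000111000111000010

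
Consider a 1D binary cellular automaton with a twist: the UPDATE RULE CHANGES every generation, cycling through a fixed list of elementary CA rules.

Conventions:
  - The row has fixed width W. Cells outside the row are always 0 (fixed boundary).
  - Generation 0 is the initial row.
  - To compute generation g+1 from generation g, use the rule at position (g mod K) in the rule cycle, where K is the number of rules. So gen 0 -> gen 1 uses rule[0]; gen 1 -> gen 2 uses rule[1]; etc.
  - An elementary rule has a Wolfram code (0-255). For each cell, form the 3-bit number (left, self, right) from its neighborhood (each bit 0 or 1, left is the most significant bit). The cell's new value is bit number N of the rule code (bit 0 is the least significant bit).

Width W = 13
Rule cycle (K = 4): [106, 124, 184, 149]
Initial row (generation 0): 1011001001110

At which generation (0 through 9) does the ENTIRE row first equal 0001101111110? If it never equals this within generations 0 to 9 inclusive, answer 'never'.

Answer: 7

Derivation:
Gen 0: 1011001001110
Gen 1 (rule 106): 0111010011010
Gen 2 (rule 124): 0101111011111
Gen 3 (rule 184): 0011110111110
Gen 4 (rule 149): 1001100011101
Gen 5 (rule 106): 0011100110110
Gen 6 (rule 124): 0010110111111
Gen 7 (rule 184): 0001101111110
Gen 8 (rule 149): 1100000111101
Gen 9 (rule 106): 1100001100110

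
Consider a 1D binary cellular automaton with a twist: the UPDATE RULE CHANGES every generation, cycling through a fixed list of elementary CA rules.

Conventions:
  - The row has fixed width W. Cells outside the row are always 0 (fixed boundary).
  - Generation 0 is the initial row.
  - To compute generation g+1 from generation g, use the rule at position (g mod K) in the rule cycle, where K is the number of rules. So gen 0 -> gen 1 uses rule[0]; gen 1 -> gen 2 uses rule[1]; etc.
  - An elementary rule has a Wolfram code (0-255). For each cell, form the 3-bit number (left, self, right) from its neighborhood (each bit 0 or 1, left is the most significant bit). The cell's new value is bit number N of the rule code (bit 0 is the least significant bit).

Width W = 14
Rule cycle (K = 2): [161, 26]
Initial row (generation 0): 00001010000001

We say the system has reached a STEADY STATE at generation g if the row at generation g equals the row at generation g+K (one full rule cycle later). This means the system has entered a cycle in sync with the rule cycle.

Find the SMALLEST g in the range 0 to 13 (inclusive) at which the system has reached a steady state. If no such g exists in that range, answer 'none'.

Answer: 13

Derivation:
Gen 0: 00001010000001
Gen 1 (rule 161): 11100100111100
Gen 2 (rule 26): 10011011100010
Gen 3 (rule 161): 00000101001000
Gen 4 (rule 26): 00001000110100
Gen 5 (rule 161): 11100010001001
Gen 6 (rule 26): 10010101010110
Gen 7 (rule 161): 00001010101000
Gen 8 (rule 26): 00010000000100
Gen 9 (rule 161): 11000111110001
Gen 10 (rule 26): 10101100001010
Gen 11 (rule 161): 01010001100100
Gen 12 (rule 26): 10001011011010
Gen 13 (rule 161): 00100100100100
Gen 14 (rule 26): 01011011011010
Gen 15 (rule 161): 00100100100100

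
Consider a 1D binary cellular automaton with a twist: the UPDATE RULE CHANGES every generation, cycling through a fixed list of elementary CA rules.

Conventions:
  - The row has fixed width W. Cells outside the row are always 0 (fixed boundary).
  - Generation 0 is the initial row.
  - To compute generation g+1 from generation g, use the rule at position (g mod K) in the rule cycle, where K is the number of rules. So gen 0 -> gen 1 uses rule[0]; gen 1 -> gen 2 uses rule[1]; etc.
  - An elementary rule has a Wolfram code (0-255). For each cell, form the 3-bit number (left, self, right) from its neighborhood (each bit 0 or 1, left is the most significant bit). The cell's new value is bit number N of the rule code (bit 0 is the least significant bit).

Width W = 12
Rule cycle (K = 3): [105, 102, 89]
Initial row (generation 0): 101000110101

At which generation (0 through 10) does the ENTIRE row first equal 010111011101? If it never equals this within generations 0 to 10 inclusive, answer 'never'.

Gen 0: 101000110101
Gen 1 (rule 105): 010010111010
Gen 2 (rule 102): 110111001110
Gen 3 (rule 89): 110101101011
Gen 4 (rule 105): 111011110111
Gen 5 (rule 102): 001100011001
Gen 6 (rule 89): 101111011100
Gen 7 (rule 105): 011001110101
Gen 8 (rule 102): 101010011111
Gen 9 (rule 89): 000001010001
Gen 10 (rule 105): 111100100100

Answer: never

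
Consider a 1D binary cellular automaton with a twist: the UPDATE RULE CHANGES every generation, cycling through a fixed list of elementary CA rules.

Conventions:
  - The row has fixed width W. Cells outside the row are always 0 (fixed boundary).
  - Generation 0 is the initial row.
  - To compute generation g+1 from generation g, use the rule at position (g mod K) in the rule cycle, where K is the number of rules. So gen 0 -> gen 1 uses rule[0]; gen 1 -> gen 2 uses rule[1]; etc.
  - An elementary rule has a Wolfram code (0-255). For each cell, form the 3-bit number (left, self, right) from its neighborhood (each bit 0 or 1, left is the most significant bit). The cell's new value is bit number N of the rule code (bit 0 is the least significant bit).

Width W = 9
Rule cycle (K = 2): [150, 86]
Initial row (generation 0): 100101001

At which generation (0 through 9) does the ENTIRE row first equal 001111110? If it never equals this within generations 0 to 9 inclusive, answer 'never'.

Answer: never

Derivation:
Gen 0: 100101001
Gen 1 (rule 150): 111101111
Gen 2 (rule 86): 000100001
Gen 3 (rule 150): 001110011
Gen 4 (rule 86): 010011101
Gen 5 (rule 150): 111101001
Gen 6 (rule 86): 000101111
Gen 7 (rule 150): 001100110
Gen 8 (rule 86): 010111011
Gen 9 (rule 150): 110010000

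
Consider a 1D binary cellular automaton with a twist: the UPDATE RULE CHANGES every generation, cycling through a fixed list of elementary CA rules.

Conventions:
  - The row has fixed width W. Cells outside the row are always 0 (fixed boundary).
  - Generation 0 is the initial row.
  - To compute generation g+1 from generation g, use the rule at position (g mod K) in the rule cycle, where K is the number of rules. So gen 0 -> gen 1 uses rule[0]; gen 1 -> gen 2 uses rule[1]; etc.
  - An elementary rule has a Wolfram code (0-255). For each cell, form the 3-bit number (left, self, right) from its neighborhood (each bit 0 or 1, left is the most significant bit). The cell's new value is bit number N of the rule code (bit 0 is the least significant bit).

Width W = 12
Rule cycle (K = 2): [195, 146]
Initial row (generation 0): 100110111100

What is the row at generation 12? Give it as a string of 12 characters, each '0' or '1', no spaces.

Answer: 011010000100

Derivation:
Gen 0: 100110111100
Gen 1 (rule 195): 001010011101
Gen 2 (rule 146): 010001101000
Gen 3 (rule 195): 100110100011
Gen 4 (rule 146): 011000010100
Gen 5 (rule 195): 101011100001
Gen 6 (rule 146): 000001010010
Gen 7 (rule 195): 111110000100
Gen 8 (rule 146): 011101001010
Gen 9 (rule 195): 101100010000
Gen 10 (rule 146): 000010101000
Gen 11 (rule 195): 111100000011
Gen 12 (rule 146): 011010000100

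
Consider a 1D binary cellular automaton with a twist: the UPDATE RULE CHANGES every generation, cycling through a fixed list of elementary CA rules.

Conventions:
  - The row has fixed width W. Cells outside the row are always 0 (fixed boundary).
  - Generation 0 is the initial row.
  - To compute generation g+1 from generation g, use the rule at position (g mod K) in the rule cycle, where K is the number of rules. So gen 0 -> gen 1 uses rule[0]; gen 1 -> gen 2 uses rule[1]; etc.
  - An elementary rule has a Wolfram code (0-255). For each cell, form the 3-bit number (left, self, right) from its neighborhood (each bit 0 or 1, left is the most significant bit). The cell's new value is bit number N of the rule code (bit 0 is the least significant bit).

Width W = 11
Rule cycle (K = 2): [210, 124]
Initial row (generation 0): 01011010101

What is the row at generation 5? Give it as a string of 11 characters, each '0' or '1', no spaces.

Answer: 10001111100

Derivation:
Gen 0: 01011010101
Gen 1 (rule 210): 10001000000
Gen 2 (rule 124): 11001100000
Gen 3 (rule 210): 01110110000
Gen 4 (rule 124): 01011111000
Gen 5 (rule 210): 10001111100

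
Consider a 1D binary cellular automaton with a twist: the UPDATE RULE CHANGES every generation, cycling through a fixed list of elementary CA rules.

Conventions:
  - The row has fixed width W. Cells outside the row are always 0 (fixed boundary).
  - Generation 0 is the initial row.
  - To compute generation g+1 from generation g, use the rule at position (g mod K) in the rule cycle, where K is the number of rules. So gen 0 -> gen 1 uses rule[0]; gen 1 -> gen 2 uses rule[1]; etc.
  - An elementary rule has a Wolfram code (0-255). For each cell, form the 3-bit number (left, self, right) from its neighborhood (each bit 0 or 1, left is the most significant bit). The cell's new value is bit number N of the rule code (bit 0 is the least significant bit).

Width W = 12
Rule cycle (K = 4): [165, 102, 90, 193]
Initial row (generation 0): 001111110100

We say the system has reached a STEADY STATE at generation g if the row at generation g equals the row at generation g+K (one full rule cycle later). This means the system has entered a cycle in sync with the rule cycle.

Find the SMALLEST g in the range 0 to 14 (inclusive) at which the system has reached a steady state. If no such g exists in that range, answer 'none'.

Gen 0: 001111110100
Gen 1 (rule 165): 100111101101
Gen 2 (rule 102): 101000110111
Gen 3 (rule 90): 000101110101
Gen 4 (rule 193): 110000110000
Gen 5 (rule 165): 000110000111
Gen 6 (rule 102): 001010001001
Gen 7 (rule 90): 010001010110
Gen 8 (rule 193): 000100000010
Gen 9 (rule 165): 110101111010
Gen 10 (rule 102): 011110001110
Gen 11 (rule 90): 110011011011
Gen 12 (rule 193): 010001001001
Gen 13 (rule 165): 010101001001
Gen 14 (rule 102): 111111011011
Gen 15 (rule 90): 100001011011
Gen 16 (rule 193): 001100001001
Gen 17 (rule 165): 100001101001
Gen 18 (rule 102): 100010111011

Answer: none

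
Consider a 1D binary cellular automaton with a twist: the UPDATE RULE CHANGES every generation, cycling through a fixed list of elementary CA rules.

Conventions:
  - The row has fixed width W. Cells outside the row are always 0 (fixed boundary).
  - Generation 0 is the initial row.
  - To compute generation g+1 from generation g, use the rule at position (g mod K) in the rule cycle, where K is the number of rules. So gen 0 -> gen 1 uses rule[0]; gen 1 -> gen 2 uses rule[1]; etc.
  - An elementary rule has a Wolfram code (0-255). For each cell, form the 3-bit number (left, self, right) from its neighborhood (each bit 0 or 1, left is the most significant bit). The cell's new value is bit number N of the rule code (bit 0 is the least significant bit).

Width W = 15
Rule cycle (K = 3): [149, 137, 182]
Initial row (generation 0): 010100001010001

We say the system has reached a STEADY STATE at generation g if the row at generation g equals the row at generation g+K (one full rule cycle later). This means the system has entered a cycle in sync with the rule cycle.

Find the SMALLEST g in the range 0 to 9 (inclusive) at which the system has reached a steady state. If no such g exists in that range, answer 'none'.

Gen 0: 010100001010001
Gen 1 (rule 149): 010111101011101
Gen 2 (rule 137): 000111000011000
Gen 3 (rule 182): 001010100100100
Gen 4 (rule 149): 101010110110111
Gen 5 (rule 137): 000000100100110
Gen 6 (rule 182): 000001111111001
Gen 7 (rule 149): 111100111110101
Gen 8 (rule 137): 111000111100000
Gen 9 (rule 182): 010101011010000
Gen 10 (rule 149): 010101000011111
Gen 11 (rule 137): 000000011011110
Gen 12 (rule 182): 000000100101101

Answer: none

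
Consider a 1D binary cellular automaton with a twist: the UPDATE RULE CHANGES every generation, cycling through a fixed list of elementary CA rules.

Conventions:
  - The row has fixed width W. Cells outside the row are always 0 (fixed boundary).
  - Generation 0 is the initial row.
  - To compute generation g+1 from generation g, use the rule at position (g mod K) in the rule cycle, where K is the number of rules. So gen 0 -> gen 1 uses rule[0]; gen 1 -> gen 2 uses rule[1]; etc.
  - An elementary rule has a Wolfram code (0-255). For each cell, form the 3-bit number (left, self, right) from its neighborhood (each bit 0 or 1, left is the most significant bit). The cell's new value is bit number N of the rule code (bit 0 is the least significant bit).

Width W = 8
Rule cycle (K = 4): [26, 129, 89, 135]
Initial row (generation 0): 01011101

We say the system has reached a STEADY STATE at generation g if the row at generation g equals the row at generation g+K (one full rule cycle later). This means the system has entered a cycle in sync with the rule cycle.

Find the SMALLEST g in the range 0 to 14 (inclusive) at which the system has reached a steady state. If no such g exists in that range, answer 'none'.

Gen 0: 01011101
Gen 1 (rule 26): 10010000
Gen 2 (rule 129): 00000111
Gen 3 (rule 89): 11110101
Gen 4 (rule 135): 01100101
Gen 5 (rule 26): 11011000
Gen 6 (rule 129): 00000011
Gen 7 (rule 89): 11111011
Gen 8 (rule 135): 01110000
Gen 9 (rule 26): 11001000
Gen 10 (rule 129): 00000011
Gen 11 (rule 89): 11111011
Gen 12 (rule 135): 01110000
Gen 13 (rule 26): 11001000
Gen 14 (rule 129): 00000011
Gen 15 (rule 89): 11111011
Gen 16 (rule 135): 01110000
Gen 17 (rule 26): 11001000
Gen 18 (rule 129): 00000011

Answer: 6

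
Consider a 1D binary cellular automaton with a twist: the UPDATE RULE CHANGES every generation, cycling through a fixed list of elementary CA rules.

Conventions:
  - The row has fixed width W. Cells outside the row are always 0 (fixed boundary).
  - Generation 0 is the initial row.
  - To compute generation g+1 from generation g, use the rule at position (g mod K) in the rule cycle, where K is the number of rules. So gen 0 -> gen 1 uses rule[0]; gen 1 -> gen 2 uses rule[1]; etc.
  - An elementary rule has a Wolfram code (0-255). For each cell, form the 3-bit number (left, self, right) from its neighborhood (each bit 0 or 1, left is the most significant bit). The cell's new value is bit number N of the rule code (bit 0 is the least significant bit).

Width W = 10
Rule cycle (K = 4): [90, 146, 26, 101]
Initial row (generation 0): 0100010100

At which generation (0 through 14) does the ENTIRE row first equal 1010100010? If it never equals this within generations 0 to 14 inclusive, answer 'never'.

Answer: 1

Derivation:
Gen 0: 0100010100
Gen 1 (rule 90): 1010100010
Gen 2 (rule 146): 0000010101
Gen 3 (rule 26): 0000100000
Gen 4 (rule 101): 1110101111
Gen 5 (rule 90): 1010001001
Gen 6 (rule 146): 0001010110
Gen 7 (rule 26): 0010000101
Gen 8 (rule 101): 1010110111
Gen 9 (rule 90): 0000110101
Gen 10 (rule 146): 0001000000
Gen 11 (rule 26): 0010100000
Gen 12 (rule 101): 1011101111
Gen 13 (rule 90): 0010101001
Gen 14 (rule 146): 0100000110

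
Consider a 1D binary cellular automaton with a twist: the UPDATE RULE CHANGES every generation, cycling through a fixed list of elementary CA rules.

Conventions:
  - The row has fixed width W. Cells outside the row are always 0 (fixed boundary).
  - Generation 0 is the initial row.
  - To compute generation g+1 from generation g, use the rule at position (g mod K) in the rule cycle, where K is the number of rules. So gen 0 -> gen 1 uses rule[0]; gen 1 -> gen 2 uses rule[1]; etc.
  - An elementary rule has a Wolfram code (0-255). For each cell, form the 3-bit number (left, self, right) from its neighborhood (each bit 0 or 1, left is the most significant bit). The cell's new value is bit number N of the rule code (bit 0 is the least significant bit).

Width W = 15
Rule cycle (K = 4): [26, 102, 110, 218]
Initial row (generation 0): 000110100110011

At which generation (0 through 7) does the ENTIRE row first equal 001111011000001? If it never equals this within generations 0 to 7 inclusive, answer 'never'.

Gen 0: 000110100110011
Gen 1 (rule 26): 001100011101110
Gen 2 (rule 102): 010100100110010
Gen 3 (rule 110): 111101101110110
Gen 4 (rule 218): 111101101110111
Gen 5 (rule 26): 100001001000100
Gen 6 (rule 102): 100011011001100
Gen 7 (rule 110): 100111111011100

Answer: never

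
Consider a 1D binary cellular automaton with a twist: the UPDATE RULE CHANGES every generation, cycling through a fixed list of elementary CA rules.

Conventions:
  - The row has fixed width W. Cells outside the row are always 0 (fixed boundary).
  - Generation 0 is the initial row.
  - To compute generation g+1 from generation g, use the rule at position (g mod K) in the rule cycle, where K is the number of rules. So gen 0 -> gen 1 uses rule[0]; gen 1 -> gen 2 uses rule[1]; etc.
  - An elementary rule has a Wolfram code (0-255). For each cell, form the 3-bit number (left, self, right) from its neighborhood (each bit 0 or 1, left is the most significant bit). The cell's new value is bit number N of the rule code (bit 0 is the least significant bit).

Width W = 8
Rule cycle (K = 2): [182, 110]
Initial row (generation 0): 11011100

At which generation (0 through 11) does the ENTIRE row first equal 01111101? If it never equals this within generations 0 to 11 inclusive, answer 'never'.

Answer: 7

Derivation:
Gen 0: 11011100
Gen 1 (rule 182): 00101010
Gen 2 (rule 110): 01111110
Gen 3 (rule 182): 10111101
Gen 4 (rule 110): 11100111
Gen 5 (rule 182): 01011010
Gen 6 (rule 110): 11111110
Gen 7 (rule 182): 01111101
Gen 8 (rule 110): 11000111
Gen 9 (rule 182): 00101010
Gen 10 (rule 110): 01111110
Gen 11 (rule 182): 10111101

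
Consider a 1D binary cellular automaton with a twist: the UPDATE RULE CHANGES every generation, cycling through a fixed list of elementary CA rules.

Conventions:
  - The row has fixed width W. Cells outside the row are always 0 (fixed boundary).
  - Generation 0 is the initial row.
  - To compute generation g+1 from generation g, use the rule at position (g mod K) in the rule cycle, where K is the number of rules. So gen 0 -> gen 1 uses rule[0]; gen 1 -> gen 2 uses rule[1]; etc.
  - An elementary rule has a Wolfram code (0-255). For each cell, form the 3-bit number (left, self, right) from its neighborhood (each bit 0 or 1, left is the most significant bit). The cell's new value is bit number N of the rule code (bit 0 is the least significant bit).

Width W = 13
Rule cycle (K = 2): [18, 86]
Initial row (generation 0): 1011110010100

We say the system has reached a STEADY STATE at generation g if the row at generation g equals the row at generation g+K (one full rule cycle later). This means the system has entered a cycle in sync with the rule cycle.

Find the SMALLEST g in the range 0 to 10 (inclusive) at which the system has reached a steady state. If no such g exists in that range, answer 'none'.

Answer: none

Derivation:
Gen 0: 1011110010100
Gen 1 (rule 18): 0000001100010
Gen 2 (rule 86): 0000010110111
Gen 3 (rule 18): 0000100000000
Gen 4 (rule 86): 0001110000000
Gen 5 (rule 18): 0010001000000
Gen 6 (rule 86): 0111011100000
Gen 7 (rule 18): 1000000010000
Gen 8 (rule 86): 1100000111000
Gen 9 (rule 18): 0010001000100
Gen 10 (rule 86): 0111011101110
Gen 11 (rule 18): 1000000000001
Gen 12 (rule 86): 1100000000011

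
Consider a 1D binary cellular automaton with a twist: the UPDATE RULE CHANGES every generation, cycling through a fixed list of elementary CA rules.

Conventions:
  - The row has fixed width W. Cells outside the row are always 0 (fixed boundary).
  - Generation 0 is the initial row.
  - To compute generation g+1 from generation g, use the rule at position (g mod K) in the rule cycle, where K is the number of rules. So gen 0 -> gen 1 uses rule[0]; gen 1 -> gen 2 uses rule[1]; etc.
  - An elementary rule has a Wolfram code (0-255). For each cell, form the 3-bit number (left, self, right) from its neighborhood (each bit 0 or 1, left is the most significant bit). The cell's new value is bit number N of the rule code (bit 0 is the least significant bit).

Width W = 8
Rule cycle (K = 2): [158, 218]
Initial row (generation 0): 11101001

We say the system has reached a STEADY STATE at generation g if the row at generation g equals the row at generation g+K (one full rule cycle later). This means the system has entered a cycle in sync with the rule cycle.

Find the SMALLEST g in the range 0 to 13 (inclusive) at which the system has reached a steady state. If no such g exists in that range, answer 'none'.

Gen 0: 11101001
Gen 1 (rule 158): 11001111
Gen 2 (rule 218): 11111111
Gen 3 (rule 158): 11111110
Gen 4 (rule 218): 11111111
Gen 5 (rule 158): 11111110
Gen 6 (rule 218): 11111111
Gen 7 (rule 158): 11111110
Gen 8 (rule 218): 11111111
Gen 9 (rule 158): 11111110
Gen 10 (rule 218): 11111111
Gen 11 (rule 158): 11111110
Gen 12 (rule 218): 11111111
Gen 13 (rule 158): 11111110
Gen 14 (rule 218): 11111111
Gen 15 (rule 158): 11111110

Answer: 2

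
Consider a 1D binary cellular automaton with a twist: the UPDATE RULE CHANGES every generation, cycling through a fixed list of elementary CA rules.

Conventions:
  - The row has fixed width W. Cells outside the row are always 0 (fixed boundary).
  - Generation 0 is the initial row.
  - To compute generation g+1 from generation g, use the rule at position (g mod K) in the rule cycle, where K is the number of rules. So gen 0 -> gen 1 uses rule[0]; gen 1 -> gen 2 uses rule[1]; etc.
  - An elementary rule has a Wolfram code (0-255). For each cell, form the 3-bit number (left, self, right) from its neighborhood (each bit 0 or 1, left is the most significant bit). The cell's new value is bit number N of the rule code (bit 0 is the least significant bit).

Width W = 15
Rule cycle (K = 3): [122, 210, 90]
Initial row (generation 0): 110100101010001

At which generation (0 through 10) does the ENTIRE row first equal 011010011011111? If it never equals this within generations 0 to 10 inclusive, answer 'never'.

Gen 0: 110100101010001
Gen 1 (rule 122): 111011010101010
Gen 2 (rule 210): 011001000000001
Gen 3 (rule 90): 111110100000010
Gen 4 (rule 122): 100011010000101
Gen 5 (rule 210): 010101001001000
Gen 6 (rule 90): 100000110110100
Gen 7 (rule 122): 010001111111010
Gen 8 (rule 210): 101010111111001
Gen 9 (rule 90): 000000100001110
Gen 10 (rule 122): 000001010011011

Answer: never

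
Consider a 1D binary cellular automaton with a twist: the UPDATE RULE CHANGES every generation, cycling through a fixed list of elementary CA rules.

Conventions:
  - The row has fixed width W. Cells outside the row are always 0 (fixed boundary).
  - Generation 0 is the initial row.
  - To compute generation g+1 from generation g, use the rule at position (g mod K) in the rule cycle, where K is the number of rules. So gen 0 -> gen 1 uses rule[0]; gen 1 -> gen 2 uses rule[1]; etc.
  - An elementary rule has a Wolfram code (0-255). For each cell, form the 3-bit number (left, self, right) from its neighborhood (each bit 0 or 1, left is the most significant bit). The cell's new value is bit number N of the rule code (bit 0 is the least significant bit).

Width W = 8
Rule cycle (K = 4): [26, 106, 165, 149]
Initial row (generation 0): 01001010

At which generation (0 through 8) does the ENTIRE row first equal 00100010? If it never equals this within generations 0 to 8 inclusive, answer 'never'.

Answer: 3

Derivation:
Gen 0: 01001010
Gen 1 (rule 26): 10110001
Gen 2 (rule 106): 01110010
Gen 3 (rule 165): 00100010
Gen 4 (rule 149): 10111011
Gen 5 (rule 26): 00100010
Gen 6 (rule 106): 01000100
Gen 7 (rule 165): 01010101
Gen 8 (rule 149): 01010101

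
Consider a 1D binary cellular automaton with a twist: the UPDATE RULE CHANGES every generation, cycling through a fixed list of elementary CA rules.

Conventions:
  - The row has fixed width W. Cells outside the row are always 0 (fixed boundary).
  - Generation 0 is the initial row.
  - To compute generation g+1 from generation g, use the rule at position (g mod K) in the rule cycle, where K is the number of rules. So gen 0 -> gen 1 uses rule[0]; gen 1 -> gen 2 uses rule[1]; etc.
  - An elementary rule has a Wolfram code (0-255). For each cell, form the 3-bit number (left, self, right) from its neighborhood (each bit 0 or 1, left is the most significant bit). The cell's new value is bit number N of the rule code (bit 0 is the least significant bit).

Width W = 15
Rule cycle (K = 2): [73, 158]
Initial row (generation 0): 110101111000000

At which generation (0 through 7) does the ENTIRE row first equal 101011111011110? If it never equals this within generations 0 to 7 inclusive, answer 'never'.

Gen 0: 110101111000000
Gen 1 (rule 73): 110001001011111
Gen 2 (rule 158): 101011111011110
Gen 3 (rule 73): 000010001010010
Gen 4 (rule 158): 000111011011111
Gen 5 (rule 73): 110101011010001
Gen 6 (rule 158): 100101010011011
Gen 7 (rule 73): 000000000011011

Answer: 2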